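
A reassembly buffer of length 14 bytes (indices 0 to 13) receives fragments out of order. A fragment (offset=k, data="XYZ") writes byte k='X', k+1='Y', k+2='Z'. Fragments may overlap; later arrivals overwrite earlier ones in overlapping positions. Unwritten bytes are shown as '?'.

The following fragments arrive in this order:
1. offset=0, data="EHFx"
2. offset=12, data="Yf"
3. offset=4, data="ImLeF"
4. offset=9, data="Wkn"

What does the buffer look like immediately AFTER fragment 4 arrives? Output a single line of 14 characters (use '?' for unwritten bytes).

Answer: EHFxImLeFWknYf

Derivation:
Fragment 1: offset=0 data="EHFx" -> buffer=EHFx??????????
Fragment 2: offset=12 data="Yf" -> buffer=EHFx????????Yf
Fragment 3: offset=4 data="ImLeF" -> buffer=EHFxImLeF???Yf
Fragment 4: offset=9 data="Wkn" -> buffer=EHFxImLeFWknYf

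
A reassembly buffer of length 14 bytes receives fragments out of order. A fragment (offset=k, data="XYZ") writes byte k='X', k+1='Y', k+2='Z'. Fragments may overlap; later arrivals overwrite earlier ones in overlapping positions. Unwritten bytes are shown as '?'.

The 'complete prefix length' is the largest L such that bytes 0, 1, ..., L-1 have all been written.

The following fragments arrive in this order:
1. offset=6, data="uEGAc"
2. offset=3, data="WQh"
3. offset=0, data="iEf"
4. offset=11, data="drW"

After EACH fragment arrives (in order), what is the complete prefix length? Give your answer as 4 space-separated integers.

Answer: 0 0 11 14

Derivation:
Fragment 1: offset=6 data="uEGAc" -> buffer=??????uEGAc??? -> prefix_len=0
Fragment 2: offset=3 data="WQh" -> buffer=???WQhuEGAc??? -> prefix_len=0
Fragment 3: offset=0 data="iEf" -> buffer=iEfWQhuEGAc??? -> prefix_len=11
Fragment 4: offset=11 data="drW" -> buffer=iEfWQhuEGAcdrW -> prefix_len=14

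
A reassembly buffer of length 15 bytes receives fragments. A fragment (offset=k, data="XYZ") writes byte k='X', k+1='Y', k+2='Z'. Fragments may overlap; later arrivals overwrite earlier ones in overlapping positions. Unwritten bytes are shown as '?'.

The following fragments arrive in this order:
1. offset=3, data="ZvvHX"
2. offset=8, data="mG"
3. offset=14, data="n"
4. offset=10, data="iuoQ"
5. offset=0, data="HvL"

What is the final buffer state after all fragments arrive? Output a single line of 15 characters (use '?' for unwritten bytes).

Answer: HvLZvvHXmGiuoQn

Derivation:
Fragment 1: offset=3 data="ZvvHX" -> buffer=???ZvvHX???????
Fragment 2: offset=8 data="mG" -> buffer=???ZvvHXmG?????
Fragment 3: offset=14 data="n" -> buffer=???ZvvHXmG????n
Fragment 4: offset=10 data="iuoQ" -> buffer=???ZvvHXmGiuoQn
Fragment 5: offset=0 data="HvL" -> buffer=HvLZvvHXmGiuoQn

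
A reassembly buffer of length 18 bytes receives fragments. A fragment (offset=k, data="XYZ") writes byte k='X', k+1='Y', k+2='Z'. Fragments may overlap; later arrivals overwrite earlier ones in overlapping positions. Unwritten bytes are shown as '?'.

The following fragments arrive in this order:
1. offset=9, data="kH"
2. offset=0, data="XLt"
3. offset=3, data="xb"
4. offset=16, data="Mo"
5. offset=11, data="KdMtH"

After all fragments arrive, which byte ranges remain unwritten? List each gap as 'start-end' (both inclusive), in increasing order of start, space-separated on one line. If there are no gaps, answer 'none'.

Fragment 1: offset=9 len=2
Fragment 2: offset=0 len=3
Fragment 3: offset=3 len=2
Fragment 4: offset=16 len=2
Fragment 5: offset=11 len=5
Gaps: 5-8

Answer: 5-8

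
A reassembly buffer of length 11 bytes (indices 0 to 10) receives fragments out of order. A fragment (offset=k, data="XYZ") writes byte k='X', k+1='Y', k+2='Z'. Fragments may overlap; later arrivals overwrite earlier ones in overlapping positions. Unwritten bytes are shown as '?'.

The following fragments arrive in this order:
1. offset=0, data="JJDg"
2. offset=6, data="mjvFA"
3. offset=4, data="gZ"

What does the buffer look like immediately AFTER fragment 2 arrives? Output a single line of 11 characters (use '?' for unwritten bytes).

Fragment 1: offset=0 data="JJDg" -> buffer=JJDg???????
Fragment 2: offset=6 data="mjvFA" -> buffer=JJDg??mjvFA

Answer: JJDg??mjvFA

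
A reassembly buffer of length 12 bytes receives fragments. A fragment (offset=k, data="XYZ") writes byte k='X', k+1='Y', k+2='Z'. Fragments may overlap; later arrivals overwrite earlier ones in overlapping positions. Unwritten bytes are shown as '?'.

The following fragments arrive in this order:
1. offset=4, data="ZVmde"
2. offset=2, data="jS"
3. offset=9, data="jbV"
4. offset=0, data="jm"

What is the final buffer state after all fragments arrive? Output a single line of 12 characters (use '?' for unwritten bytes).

Fragment 1: offset=4 data="ZVmde" -> buffer=????ZVmde???
Fragment 2: offset=2 data="jS" -> buffer=??jSZVmde???
Fragment 3: offset=9 data="jbV" -> buffer=??jSZVmdejbV
Fragment 4: offset=0 data="jm" -> buffer=jmjSZVmdejbV

Answer: jmjSZVmdejbV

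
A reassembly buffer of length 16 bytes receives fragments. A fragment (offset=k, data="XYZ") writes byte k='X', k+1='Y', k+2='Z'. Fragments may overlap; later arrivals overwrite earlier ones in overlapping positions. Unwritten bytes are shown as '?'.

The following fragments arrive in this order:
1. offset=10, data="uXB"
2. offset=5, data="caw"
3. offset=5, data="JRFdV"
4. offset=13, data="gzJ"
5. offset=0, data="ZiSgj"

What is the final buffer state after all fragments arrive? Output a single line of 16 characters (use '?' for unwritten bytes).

Fragment 1: offset=10 data="uXB" -> buffer=??????????uXB???
Fragment 2: offset=5 data="caw" -> buffer=?????caw??uXB???
Fragment 3: offset=5 data="JRFdV" -> buffer=?????JRFdVuXB???
Fragment 4: offset=13 data="gzJ" -> buffer=?????JRFdVuXBgzJ
Fragment 5: offset=0 data="ZiSgj" -> buffer=ZiSgjJRFdVuXBgzJ

Answer: ZiSgjJRFdVuXBgzJ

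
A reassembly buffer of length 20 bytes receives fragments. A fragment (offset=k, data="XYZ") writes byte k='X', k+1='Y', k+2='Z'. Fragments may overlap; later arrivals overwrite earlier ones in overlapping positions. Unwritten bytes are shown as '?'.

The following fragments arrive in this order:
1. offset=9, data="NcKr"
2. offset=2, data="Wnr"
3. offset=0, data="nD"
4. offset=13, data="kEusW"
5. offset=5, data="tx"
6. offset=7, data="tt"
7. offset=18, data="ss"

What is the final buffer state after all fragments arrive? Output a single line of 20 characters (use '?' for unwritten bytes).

Fragment 1: offset=9 data="NcKr" -> buffer=?????????NcKr???????
Fragment 2: offset=2 data="Wnr" -> buffer=??Wnr????NcKr???????
Fragment 3: offset=0 data="nD" -> buffer=nDWnr????NcKr???????
Fragment 4: offset=13 data="kEusW" -> buffer=nDWnr????NcKrkEusW??
Fragment 5: offset=5 data="tx" -> buffer=nDWnrtx??NcKrkEusW??
Fragment 6: offset=7 data="tt" -> buffer=nDWnrtxttNcKrkEusW??
Fragment 7: offset=18 data="ss" -> buffer=nDWnrtxttNcKrkEusWss

Answer: nDWnrtxttNcKrkEusWss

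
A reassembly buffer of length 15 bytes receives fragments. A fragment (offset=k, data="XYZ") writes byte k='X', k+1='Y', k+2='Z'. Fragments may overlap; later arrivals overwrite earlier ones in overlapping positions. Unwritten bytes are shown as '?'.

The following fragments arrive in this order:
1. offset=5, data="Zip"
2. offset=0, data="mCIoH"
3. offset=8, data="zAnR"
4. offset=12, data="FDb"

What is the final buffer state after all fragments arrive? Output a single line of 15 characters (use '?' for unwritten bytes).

Answer: mCIoHZipzAnRFDb

Derivation:
Fragment 1: offset=5 data="Zip" -> buffer=?????Zip???????
Fragment 2: offset=0 data="mCIoH" -> buffer=mCIoHZip???????
Fragment 3: offset=8 data="zAnR" -> buffer=mCIoHZipzAnR???
Fragment 4: offset=12 data="FDb" -> buffer=mCIoHZipzAnRFDb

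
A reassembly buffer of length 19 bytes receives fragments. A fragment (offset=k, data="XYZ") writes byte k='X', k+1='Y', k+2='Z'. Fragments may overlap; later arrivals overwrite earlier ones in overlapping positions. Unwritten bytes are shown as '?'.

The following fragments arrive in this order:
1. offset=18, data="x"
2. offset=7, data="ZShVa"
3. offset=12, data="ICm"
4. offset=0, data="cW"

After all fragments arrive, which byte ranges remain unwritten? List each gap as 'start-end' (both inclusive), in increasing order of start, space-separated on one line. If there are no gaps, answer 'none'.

Answer: 2-6 15-17

Derivation:
Fragment 1: offset=18 len=1
Fragment 2: offset=7 len=5
Fragment 3: offset=12 len=3
Fragment 4: offset=0 len=2
Gaps: 2-6 15-17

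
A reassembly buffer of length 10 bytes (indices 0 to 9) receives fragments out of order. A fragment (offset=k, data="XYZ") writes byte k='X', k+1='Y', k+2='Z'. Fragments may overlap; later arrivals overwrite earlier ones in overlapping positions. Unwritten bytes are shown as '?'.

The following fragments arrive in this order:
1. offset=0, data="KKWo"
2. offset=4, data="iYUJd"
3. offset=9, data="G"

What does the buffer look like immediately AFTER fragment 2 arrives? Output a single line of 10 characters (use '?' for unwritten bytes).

Fragment 1: offset=0 data="KKWo" -> buffer=KKWo??????
Fragment 2: offset=4 data="iYUJd" -> buffer=KKWoiYUJd?

Answer: KKWoiYUJd?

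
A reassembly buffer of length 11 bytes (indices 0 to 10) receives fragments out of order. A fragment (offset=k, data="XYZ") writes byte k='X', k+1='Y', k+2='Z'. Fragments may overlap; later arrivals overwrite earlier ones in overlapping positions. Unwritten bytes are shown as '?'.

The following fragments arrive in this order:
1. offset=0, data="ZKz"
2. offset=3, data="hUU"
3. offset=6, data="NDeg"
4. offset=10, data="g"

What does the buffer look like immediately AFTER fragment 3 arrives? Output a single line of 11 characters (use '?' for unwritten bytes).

Fragment 1: offset=0 data="ZKz" -> buffer=ZKz????????
Fragment 2: offset=3 data="hUU" -> buffer=ZKzhUU?????
Fragment 3: offset=6 data="NDeg" -> buffer=ZKzhUUNDeg?

Answer: ZKzhUUNDeg?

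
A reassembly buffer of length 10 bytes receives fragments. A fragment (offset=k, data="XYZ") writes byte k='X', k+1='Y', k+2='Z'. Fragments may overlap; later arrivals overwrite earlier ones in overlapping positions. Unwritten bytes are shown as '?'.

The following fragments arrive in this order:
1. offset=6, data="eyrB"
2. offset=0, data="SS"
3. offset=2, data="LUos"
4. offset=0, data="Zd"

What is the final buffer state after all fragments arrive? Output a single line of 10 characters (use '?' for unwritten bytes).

Answer: ZdLUoseyrB

Derivation:
Fragment 1: offset=6 data="eyrB" -> buffer=??????eyrB
Fragment 2: offset=0 data="SS" -> buffer=SS????eyrB
Fragment 3: offset=2 data="LUos" -> buffer=SSLUoseyrB
Fragment 4: offset=0 data="Zd" -> buffer=ZdLUoseyrB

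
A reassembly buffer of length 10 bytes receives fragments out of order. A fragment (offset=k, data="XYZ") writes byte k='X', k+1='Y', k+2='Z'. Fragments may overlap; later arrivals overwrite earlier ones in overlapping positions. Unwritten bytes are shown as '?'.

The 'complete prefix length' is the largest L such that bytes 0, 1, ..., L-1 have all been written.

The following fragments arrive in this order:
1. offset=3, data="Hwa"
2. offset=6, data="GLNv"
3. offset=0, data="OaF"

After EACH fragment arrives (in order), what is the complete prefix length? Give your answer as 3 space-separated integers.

Fragment 1: offset=3 data="Hwa" -> buffer=???Hwa???? -> prefix_len=0
Fragment 2: offset=6 data="GLNv" -> buffer=???HwaGLNv -> prefix_len=0
Fragment 3: offset=0 data="OaF" -> buffer=OaFHwaGLNv -> prefix_len=10

Answer: 0 0 10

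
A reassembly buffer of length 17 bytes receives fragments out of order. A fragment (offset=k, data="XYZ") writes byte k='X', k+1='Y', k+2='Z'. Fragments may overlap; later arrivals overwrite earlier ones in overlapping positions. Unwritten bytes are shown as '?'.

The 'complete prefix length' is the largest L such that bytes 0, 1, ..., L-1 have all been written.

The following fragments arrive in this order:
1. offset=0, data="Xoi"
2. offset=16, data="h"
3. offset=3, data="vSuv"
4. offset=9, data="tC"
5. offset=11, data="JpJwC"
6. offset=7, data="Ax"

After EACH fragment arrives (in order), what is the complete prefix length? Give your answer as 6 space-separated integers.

Answer: 3 3 7 7 7 17

Derivation:
Fragment 1: offset=0 data="Xoi" -> buffer=Xoi?????????????? -> prefix_len=3
Fragment 2: offset=16 data="h" -> buffer=Xoi?????????????h -> prefix_len=3
Fragment 3: offset=3 data="vSuv" -> buffer=XoivSuv?????????h -> prefix_len=7
Fragment 4: offset=9 data="tC" -> buffer=XoivSuv??tC?????h -> prefix_len=7
Fragment 5: offset=11 data="JpJwC" -> buffer=XoivSuv??tCJpJwCh -> prefix_len=7
Fragment 6: offset=7 data="Ax" -> buffer=XoivSuvAxtCJpJwCh -> prefix_len=17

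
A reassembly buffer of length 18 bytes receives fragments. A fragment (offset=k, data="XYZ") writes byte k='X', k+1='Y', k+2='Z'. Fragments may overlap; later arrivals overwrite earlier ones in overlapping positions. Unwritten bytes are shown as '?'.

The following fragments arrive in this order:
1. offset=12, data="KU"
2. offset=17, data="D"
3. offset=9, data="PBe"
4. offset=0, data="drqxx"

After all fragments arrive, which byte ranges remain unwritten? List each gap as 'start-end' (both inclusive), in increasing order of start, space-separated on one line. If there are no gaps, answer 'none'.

Fragment 1: offset=12 len=2
Fragment 2: offset=17 len=1
Fragment 3: offset=9 len=3
Fragment 4: offset=0 len=5
Gaps: 5-8 14-16

Answer: 5-8 14-16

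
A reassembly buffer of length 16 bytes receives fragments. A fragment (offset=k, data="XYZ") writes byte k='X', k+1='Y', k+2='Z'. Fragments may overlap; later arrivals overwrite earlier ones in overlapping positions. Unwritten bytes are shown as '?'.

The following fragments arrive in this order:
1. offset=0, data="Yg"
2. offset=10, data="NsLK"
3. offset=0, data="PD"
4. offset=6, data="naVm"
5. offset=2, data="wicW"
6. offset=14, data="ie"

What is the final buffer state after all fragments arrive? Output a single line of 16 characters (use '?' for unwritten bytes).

Fragment 1: offset=0 data="Yg" -> buffer=Yg??????????????
Fragment 2: offset=10 data="NsLK" -> buffer=Yg????????NsLK??
Fragment 3: offset=0 data="PD" -> buffer=PD????????NsLK??
Fragment 4: offset=6 data="naVm" -> buffer=PD????naVmNsLK??
Fragment 5: offset=2 data="wicW" -> buffer=PDwicWnaVmNsLK??
Fragment 6: offset=14 data="ie" -> buffer=PDwicWnaVmNsLKie

Answer: PDwicWnaVmNsLKie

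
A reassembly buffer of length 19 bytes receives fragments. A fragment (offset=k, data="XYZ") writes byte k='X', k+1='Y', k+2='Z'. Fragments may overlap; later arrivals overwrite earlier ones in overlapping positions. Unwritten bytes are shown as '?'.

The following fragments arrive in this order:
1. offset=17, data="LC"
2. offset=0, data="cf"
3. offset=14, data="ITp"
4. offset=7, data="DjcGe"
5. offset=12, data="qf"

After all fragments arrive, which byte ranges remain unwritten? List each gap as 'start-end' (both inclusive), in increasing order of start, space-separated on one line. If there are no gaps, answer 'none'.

Fragment 1: offset=17 len=2
Fragment 2: offset=0 len=2
Fragment 3: offset=14 len=3
Fragment 4: offset=7 len=5
Fragment 5: offset=12 len=2
Gaps: 2-6

Answer: 2-6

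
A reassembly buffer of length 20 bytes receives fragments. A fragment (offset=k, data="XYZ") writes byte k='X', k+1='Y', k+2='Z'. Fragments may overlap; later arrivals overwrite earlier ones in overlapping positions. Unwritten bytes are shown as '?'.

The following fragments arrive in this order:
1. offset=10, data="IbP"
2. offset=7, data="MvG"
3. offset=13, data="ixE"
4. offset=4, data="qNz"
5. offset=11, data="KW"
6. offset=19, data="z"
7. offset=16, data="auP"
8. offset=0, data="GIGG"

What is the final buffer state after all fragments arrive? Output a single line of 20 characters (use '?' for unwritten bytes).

Answer: GIGGqNzMvGIKWixEauPz

Derivation:
Fragment 1: offset=10 data="IbP" -> buffer=??????????IbP???????
Fragment 2: offset=7 data="MvG" -> buffer=???????MvGIbP???????
Fragment 3: offset=13 data="ixE" -> buffer=???????MvGIbPixE????
Fragment 4: offset=4 data="qNz" -> buffer=????qNzMvGIbPixE????
Fragment 5: offset=11 data="KW" -> buffer=????qNzMvGIKWixE????
Fragment 6: offset=19 data="z" -> buffer=????qNzMvGIKWixE???z
Fragment 7: offset=16 data="auP" -> buffer=????qNzMvGIKWixEauPz
Fragment 8: offset=0 data="GIGG" -> buffer=GIGGqNzMvGIKWixEauPz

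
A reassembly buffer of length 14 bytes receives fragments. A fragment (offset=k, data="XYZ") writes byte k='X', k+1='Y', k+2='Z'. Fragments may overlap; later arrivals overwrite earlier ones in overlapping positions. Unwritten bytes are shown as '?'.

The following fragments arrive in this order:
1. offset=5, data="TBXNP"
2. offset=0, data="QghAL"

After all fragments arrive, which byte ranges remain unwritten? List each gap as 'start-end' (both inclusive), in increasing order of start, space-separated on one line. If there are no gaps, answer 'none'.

Fragment 1: offset=5 len=5
Fragment 2: offset=0 len=5
Gaps: 10-13

Answer: 10-13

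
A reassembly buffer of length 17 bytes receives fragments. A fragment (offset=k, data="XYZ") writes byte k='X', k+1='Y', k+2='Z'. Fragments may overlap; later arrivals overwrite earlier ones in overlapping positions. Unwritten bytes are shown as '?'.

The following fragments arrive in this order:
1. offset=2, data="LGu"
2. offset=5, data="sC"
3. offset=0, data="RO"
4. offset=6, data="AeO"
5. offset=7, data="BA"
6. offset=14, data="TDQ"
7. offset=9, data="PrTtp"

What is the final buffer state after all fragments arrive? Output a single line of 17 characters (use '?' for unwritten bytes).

Fragment 1: offset=2 data="LGu" -> buffer=??LGu????????????
Fragment 2: offset=5 data="sC" -> buffer=??LGusC??????????
Fragment 3: offset=0 data="RO" -> buffer=ROLGusC??????????
Fragment 4: offset=6 data="AeO" -> buffer=ROLGusAeO????????
Fragment 5: offset=7 data="BA" -> buffer=ROLGusABA????????
Fragment 6: offset=14 data="TDQ" -> buffer=ROLGusABA?????TDQ
Fragment 7: offset=9 data="PrTtp" -> buffer=ROLGusABAPrTtpTDQ

Answer: ROLGusABAPrTtpTDQ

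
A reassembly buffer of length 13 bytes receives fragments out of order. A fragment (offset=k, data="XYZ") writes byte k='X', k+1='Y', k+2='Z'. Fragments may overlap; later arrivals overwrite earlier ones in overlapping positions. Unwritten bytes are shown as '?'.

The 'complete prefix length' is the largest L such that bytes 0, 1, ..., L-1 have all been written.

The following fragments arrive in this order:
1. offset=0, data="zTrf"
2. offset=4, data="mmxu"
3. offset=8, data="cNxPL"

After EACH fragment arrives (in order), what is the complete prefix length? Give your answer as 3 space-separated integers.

Answer: 4 8 13

Derivation:
Fragment 1: offset=0 data="zTrf" -> buffer=zTrf????????? -> prefix_len=4
Fragment 2: offset=4 data="mmxu" -> buffer=zTrfmmxu????? -> prefix_len=8
Fragment 3: offset=8 data="cNxPL" -> buffer=zTrfmmxucNxPL -> prefix_len=13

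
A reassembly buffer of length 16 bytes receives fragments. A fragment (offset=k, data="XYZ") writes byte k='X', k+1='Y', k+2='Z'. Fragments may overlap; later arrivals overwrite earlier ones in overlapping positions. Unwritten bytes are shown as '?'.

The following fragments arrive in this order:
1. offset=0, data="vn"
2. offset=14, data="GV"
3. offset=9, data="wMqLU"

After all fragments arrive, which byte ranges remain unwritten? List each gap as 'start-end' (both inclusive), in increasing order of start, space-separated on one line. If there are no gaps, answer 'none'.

Answer: 2-8

Derivation:
Fragment 1: offset=0 len=2
Fragment 2: offset=14 len=2
Fragment 3: offset=9 len=5
Gaps: 2-8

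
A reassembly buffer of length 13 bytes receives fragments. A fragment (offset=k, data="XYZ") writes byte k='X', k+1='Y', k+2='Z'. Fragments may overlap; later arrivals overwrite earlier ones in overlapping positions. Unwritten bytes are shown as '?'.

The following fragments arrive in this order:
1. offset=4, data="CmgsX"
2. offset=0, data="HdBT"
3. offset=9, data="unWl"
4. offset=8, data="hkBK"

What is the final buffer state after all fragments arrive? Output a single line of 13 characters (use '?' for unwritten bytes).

Fragment 1: offset=4 data="CmgsX" -> buffer=????CmgsX????
Fragment 2: offset=0 data="HdBT" -> buffer=HdBTCmgsX????
Fragment 3: offset=9 data="unWl" -> buffer=HdBTCmgsXunWl
Fragment 4: offset=8 data="hkBK" -> buffer=HdBTCmgshkBKl

Answer: HdBTCmgshkBKl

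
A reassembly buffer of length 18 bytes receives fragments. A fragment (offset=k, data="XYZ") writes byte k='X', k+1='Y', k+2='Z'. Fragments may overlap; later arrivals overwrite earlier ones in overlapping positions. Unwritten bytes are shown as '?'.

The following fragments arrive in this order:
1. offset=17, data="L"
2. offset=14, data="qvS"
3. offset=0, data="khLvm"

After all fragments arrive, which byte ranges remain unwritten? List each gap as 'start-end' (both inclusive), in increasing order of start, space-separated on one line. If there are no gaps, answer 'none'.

Answer: 5-13

Derivation:
Fragment 1: offset=17 len=1
Fragment 2: offset=14 len=3
Fragment 3: offset=0 len=5
Gaps: 5-13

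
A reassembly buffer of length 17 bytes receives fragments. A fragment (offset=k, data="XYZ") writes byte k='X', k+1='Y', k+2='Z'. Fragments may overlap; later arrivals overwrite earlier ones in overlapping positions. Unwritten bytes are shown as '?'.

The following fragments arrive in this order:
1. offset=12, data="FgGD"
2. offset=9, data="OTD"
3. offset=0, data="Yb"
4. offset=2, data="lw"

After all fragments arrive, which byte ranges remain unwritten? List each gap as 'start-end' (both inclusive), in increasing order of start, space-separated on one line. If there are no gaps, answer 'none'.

Answer: 4-8 16-16

Derivation:
Fragment 1: offset=12 len=4
Fragment 2: offset=9 len=3
Fragment 3: offset=0 len=2
Fragment 4: offset=2 len=2
Gaps: 4-8 16-16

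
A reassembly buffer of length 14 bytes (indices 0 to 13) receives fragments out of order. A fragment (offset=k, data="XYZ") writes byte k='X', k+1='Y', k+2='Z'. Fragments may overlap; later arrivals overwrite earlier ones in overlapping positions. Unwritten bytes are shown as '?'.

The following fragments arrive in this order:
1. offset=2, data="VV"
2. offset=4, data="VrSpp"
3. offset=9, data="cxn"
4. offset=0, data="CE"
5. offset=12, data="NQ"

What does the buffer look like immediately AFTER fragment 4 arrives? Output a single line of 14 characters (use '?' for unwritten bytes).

Fragment 1: offset=2 data="VV" -> buffer=??VV??????????
Fragment 2: offset=4 data="VrSpp" -> buffer=??VVVrSpp?????
Fragment 3: offset=9 data="cxn" -> buffer=??VVVrSppcxn??
Fragment 4: offset=0 data="CE" -> buffer=CEVVVrSppcxn??

Answer: CEVVVrSppcxn??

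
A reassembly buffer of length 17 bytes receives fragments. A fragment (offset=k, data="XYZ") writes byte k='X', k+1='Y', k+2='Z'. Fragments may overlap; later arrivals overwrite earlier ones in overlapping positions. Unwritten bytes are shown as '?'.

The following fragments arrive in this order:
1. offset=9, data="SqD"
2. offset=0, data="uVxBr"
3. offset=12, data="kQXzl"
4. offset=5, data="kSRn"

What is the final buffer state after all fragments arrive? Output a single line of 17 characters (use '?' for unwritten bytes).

Answer: uVxBrkSRnSqDkQXzl

Derivation:
Fragment 1: offset=9 data="SqD" -> buffer=?????????SqD?????
Fragment 2: offset=0 data="uVxBr" -> buffer=uVxBr????SqD?????
Fragment 3: offset=12 data="kQXzl" -> buffer=uVxBr????SqDkQXzl
Fragment 4: offset=5 data="kSRn" -> buffer=uVxBrkSRnSqDkQXzl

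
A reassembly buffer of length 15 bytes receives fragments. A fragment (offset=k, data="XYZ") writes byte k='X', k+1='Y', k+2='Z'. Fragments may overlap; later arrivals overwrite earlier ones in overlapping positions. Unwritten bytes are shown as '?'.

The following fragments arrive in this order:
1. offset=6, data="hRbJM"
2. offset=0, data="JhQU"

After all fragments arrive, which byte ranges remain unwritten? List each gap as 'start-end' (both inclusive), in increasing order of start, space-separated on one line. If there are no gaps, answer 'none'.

Fragment 1: offset=6 len=5
Fragment 2: offset=0 len=4
Gaps: 4-5 11-14

Answer: 4-5 11-14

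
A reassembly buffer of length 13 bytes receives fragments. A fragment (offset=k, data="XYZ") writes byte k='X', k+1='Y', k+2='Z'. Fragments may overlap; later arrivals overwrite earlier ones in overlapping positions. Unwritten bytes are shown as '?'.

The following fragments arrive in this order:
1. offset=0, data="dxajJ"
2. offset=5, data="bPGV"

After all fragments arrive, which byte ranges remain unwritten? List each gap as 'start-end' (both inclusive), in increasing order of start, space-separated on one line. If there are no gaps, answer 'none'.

Fragment 1: offset=0 len=5
Fragment 2: offset=5 len=4
Gaps: 9-12

Answer: 9-12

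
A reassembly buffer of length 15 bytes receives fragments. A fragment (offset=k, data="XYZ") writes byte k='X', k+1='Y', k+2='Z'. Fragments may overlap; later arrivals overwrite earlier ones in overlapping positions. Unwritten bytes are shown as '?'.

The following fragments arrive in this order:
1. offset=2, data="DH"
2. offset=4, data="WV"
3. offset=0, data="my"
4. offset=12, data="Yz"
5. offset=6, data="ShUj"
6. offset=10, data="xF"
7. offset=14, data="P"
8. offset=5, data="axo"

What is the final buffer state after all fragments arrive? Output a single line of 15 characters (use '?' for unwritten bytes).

Fragment 1: offset=2 data="DH" -> buffer=??DH???????????
Fragment 2: offset=4 data="WV" -> buffer=??DHWV?????????
Fragment 3: offset=0 data="my" -> buffer=myDHWV?????????
Fragment 4: offset=12 data="Yz" -> buffer=myDHWV??????Yz?
Fragment 5: offset=6 data="ShUj" -> buffer=myDHWVShUj??Yz?
Fragment 6: offset=10 data="xF" -> buffer=myDHWVShUjxFYz?
Fragment 7: offset=14 data="P" -> buffer=myDHWVShUjxFYzP
Fragment 8: offset=5 data="axo" -> buffer=myDHWaxoUjxFYzP

Answer: myDHWaxoUjxFYzP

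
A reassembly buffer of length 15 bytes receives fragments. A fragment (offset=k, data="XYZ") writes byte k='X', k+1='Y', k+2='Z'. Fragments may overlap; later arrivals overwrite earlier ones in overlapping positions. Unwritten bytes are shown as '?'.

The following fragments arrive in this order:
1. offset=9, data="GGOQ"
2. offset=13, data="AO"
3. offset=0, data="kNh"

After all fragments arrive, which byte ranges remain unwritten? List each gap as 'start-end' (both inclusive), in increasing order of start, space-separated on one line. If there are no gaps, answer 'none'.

Fragment 1: offset=9 len=4
Fragment 2: offset=13 len=2
Fragment 3: offset=0 len=3
Gaps: 3-8

Answer: 3-8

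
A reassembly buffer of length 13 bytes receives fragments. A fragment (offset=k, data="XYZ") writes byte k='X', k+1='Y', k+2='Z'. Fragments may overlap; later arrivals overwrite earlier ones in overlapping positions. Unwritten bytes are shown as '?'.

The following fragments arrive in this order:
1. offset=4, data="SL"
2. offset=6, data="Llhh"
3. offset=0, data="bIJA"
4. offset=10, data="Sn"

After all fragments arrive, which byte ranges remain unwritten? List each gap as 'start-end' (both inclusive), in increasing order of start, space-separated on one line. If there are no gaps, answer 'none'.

Answer: 12-12

Derivation:
Fragment 1: offset=4 len=2
Fragment 2: offset=6 len=4
Fragment 3: offset=0 len=4
Fragment 4: offset=10 len=2
Gaps: 12-12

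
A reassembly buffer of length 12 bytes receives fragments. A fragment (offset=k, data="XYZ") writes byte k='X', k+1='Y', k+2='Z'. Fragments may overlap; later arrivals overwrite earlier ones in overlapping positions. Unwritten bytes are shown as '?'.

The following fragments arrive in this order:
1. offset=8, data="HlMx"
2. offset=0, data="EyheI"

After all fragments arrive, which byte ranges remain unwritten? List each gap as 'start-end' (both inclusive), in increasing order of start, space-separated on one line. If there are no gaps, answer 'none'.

Fragment 1: offset=8 len=4
Fragment 2: offset=0 len=5
Gaps: 5-7

Answer: 5-7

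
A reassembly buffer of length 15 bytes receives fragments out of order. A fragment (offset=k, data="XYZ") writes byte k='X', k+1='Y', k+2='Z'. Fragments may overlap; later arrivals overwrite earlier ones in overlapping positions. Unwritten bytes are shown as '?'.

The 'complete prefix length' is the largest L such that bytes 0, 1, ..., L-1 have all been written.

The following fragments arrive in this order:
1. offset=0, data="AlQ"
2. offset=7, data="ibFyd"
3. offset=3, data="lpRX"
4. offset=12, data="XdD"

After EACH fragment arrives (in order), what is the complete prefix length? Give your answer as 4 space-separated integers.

Answer: 3 3 12 15

Derivation:
Fragment 1: offset=0 data="AlQ" -> buffer=AlQ???????????? -> prefix_len=3
Fragment 2: offset=7 data="ibFyd" -> buffer=AlQ????ibFyd??? -> prefix_len=3
Fragment 3: offset=3 data="lpRX" -> buffer=AlQlpRXibFyd??? -> prefix_len=12
Fragment 4: offset=12 data="XdD" -> buffer=AlQlpRXibFydXdD -> prefix_len=15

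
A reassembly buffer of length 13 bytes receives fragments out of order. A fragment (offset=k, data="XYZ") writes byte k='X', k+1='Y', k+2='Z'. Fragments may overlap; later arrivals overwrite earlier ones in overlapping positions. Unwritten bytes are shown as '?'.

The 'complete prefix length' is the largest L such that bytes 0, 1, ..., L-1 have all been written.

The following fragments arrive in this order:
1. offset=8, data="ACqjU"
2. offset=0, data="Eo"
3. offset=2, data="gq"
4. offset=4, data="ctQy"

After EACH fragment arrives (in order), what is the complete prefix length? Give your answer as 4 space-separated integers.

Fragment 1: offset=8 data="ACqjU" -> buffer=????????ACqjU -> prefix_len=0
Fragment 2: offset=0 data="Eo" -> buffer=Eo??????ACqjU -> prefix_len=2
Fragment 3: offset=2 data="gq" -> buffer=Eogq????ACqjU -> prefix_len=4
Fragment 4: offset=4 data="ctQy" -> buffer=EogqctQyACqjU -> prefix_len=13

Answer: 0 2 4 13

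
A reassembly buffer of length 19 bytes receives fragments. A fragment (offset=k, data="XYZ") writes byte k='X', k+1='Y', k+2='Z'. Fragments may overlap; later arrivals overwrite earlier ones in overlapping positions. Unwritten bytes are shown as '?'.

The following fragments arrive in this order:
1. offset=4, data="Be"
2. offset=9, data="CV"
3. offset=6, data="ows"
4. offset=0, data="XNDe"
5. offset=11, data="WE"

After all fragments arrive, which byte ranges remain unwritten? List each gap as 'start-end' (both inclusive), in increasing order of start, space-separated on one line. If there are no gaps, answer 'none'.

Answer: 13-18

Derivation:
Fragment 1: offset=4 len=2
Fragment 2: offset=9 len=2
Fragment 3: offset=6 len=3
Fragment 4: offset=0 len=4
Fragment 5: offset=11 len=2
Gaps: 13-18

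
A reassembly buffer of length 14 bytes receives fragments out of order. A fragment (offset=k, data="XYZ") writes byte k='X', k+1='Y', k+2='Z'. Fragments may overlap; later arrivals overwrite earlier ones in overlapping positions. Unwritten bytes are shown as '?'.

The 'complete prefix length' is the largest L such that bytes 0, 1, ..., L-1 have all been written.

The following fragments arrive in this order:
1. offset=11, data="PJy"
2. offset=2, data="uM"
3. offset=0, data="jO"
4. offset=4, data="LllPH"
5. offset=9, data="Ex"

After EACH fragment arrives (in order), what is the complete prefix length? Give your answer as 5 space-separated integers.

Fragment 1: offset=11 data="PJy" -> buffer=???????????PJy -> prefix_len=0
Fragment 2: offset=2 data="uM" -> buffer=??uM???????PJy -> prefix_len=0
Fragment 3: offset=0 data="jO" -> buffer=jOuM???????PJy -> prefix_len=4
Fragment 4: offset=4 data="LllPH" -> buffer=jOuMLllPH??PJy -> prefix_len=9
Fragment 5: offset=9 data="Ex" -> buffer=jOuMLllPHExPJy -> prefix_len=14

Answer: 0 0 4 9 14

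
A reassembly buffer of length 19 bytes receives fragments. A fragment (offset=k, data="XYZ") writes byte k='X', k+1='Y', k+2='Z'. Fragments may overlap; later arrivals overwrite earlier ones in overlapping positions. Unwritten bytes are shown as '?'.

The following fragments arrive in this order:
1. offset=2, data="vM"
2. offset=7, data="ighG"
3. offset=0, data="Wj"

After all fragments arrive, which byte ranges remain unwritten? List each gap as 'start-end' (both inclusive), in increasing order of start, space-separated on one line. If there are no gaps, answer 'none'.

Answer: 4-6 11-18

Derivation:
Fragment 1: offset=2 len=2
Fragment 2: offset=7 len=4
Fragment 3: offset=0 len=2
Gaps: 4-6 11-18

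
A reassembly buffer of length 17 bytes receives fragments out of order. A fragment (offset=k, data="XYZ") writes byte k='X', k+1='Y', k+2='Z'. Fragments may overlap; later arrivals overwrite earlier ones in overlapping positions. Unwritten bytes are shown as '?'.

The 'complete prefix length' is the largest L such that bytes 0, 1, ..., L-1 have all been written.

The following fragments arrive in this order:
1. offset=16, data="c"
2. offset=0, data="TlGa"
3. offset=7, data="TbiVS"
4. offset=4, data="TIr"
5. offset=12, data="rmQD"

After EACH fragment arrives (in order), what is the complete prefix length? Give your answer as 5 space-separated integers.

Fragment 1: offset=16 data="c" -> buffer=????????????????c -> prefix_len=0
Fragment 2: offset=0 data="TlGa" -> buffer=TlGa????????????c -> prefix_len=4
Fragment 3: offset=7 data="TbiVS" -> buffer=TlGa???TbiVS????c -> prefix_len=4
Fragment 4: offset=4 data="TIr" -> buffer=TlGaTIrTbiVS????c -> prefix_len=12
Fragment 5: offset=12 data="rmQD" -> buffer=TlGaTIrTbiVSrmQDc -> prefix_len=17

Answer: 0 4 4 12 17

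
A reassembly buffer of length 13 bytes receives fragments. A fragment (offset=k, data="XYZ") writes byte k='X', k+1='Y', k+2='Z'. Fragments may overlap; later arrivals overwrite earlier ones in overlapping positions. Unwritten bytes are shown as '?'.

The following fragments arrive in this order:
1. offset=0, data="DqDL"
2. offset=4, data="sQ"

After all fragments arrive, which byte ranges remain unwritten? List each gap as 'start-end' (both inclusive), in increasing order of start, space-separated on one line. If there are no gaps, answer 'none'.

Fragment 1: offset=0 len=4
Fragment 2: offset=4 len=2
Gaps: 6-12

Answer: 6-12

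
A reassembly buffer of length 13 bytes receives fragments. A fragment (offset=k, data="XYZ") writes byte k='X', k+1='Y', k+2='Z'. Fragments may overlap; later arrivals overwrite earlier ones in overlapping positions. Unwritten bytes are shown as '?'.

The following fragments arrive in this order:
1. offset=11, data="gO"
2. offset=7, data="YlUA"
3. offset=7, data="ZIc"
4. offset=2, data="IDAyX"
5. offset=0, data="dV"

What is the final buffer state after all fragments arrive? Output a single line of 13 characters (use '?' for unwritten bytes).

Answer: dVIDAyXZIcAgO

Derivation:
Fragment 1: offset=11 data="gO" -> buffer=???????????gO
Fragment 2: offset=7 data="YlUA" -> buffer=???????YlUAgO
Fragment 3: offset=7 data="ZIc" -> buffer=???????ZIcAgO
Fragment 4: offset=2 data="IDAyX" -> buffer=??IDAyXZIcAgO
Fragment 5: offset=0 data="dV" -> buffer=dVIDAyXZIcAgO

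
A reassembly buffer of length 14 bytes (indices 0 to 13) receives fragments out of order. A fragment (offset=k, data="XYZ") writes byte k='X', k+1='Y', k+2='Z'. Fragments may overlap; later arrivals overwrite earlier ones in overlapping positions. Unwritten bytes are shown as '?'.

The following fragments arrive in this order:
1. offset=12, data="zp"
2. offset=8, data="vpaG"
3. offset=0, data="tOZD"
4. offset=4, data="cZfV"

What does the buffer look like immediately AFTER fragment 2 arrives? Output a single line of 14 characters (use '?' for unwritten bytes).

Answer: ????????vpaGzp

Derivation:
Fragment 1: offset=12 data="zp" -> buffer=????????????zp
Fragment 2: offset=8 data="vpaG" -> buffer=????????vpaGzp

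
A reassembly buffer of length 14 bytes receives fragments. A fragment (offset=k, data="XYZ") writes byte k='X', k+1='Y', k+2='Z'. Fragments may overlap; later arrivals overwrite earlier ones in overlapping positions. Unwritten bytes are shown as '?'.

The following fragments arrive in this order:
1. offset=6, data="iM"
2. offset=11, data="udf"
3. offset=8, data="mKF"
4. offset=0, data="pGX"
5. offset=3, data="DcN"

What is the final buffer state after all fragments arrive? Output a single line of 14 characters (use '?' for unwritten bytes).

Answer: pGXDcNiMmKFudf

Derivation:
Fragment 1: offset=6 data="iM" -> buffer=??????iM??????
Fragment 2: offset=11 data="udf" -> buffer=??????iM???udf
Fragment 3: offset=8 data="mKF" -> buffer=??????iMmKFudf
Fragment 4: offset=0 data="pGX" -> buffer=pGX???iMmKFudf
Fragment 5: offset=3 data="DcN" -> buffer=pGXDcNiMmKFudf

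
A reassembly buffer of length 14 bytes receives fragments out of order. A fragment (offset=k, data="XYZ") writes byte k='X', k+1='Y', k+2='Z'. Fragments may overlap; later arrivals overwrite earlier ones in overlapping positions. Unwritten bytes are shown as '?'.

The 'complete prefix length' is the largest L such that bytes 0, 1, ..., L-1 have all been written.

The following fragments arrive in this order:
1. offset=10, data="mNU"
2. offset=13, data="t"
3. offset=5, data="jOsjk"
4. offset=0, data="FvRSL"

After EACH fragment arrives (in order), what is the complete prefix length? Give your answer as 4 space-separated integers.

Fragment 1: offset=10 data="mNU" -> buffer=??????????mNU? -> prefix_len=0
Fragment 2: offset=13 data="t" -> buffer=??????????mNUt -> prefix_len=0
Fragment 3: offset=5 data="jOsjk" -> buffer=?????jOsjkmNUt -> prefix_len=0
Fragment 4: offset=0 data="FvRSL" -> buffer=FvRSLjOsjkmNUt -> prefix_len=14

Answer: 0 0 0 14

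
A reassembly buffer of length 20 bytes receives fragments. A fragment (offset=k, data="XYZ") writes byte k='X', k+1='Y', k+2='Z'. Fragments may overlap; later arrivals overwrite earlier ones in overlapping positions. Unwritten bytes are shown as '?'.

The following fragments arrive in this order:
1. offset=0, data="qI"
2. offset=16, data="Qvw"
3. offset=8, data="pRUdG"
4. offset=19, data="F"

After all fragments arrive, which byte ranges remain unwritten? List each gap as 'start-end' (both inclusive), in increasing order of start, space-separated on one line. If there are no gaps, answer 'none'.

Fragment 1: offset=0 len=2
Fragment 2: offset=16 len=3
Fragment 3: offset=8 len=5
Fragment 4: offset=19 len=1
Gaps: 2-7 13-15

Answer: 2-7 13-15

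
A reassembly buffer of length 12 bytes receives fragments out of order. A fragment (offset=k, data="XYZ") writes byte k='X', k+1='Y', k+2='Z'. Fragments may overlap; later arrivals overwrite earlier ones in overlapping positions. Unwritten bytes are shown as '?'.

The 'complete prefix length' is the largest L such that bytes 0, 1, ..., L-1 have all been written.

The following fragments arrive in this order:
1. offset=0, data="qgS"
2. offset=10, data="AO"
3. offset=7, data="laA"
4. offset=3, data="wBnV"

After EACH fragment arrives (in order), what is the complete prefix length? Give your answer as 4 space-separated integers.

Fragment 1: offset=0 data="qgS" -> buffer=qgS????????? -> prefix_len=3
Fragment 2: offset=10 data="AO" -> buffer=qgS???????AO -> prefix_len=3
Fragment 3: offset=7 data="laA" -> buffer=qgS????laAAO -> prefix_len=3
Fragment 4: offset=3 data="wBnV" -> buffer=qgSwBnVlaAAO -> prefix_len=12

Answer: 3 3 3 12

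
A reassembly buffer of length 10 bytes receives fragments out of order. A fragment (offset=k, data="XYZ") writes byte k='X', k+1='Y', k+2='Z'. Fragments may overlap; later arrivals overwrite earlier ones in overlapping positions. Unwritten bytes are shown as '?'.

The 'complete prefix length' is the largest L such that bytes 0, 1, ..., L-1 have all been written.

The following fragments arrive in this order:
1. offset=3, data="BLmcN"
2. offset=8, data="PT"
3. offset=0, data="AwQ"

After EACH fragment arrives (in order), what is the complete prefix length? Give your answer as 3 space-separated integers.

Answer: 0 0 10

Derivation:
Fragment 1: offset=3 data="BLmcN" -> buffer=???BLmcN?? -> prefix_len=0
Fragment 2: offset=8 data="PT" -> buffer=???BLmcNPT -> prefix_len=0
Fragment 3: offset=0 data="AwQ" -> buffer=AwQBLmcNPT -> prefix_len=10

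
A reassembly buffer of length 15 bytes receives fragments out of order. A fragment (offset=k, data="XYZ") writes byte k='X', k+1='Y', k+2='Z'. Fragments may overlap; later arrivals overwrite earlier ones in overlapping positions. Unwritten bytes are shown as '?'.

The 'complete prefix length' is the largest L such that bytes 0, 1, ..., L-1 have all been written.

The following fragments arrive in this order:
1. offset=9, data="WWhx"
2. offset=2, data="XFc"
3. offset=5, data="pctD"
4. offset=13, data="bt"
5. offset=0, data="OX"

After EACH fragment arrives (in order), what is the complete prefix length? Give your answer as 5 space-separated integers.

Fragment 1: offset=9 data="WWhx" -> buffer=?????????WWhx?? -> prefix_len=0
Fragment 2: offset=2 data="XFc" -> buffer=??XFc????WWhx?? -> prefix_len=0
Fragment 3: offset=5 data="pctD" -> buffer=??XFcpctDWWhx?? -> prefix_len=0
Fragment 4: offset=13 data="bt" -> buffer=??XFcpctDWWhxbt -> prefix_len=0
Fragment 5: offset=0 data="OX" -> buffer=OXXFcpctDWWhxbt -> prefix_len=15

Answer: 0 0 0 0 15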